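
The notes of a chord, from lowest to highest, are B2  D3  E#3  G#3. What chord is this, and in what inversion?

Reducing to letter names: B, D, E#, G#. These stack in thirds as E#–G#–B–D — an E# diminished seventh chord.
B is the fifth of E# diminished seventh; fifth in the bass means second inversion (figured bass 4/3).

E# diminished seventh, second inversion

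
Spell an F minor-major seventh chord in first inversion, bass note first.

Spelling F minor-major seventh: F–Ab–C–E. In first inversion the third is bass, giving Ab, C, E, F from the bottom.

Ab, C, E, F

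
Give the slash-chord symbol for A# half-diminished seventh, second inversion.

A#ø7/E

Second inversion of A# half-diminished seventh has the fifth (E) in the bass. As a slash chord: A#ø7/E.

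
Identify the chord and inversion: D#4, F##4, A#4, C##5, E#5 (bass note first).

The pitch classes D#, F##, A#, C##, E# arrange in thirds as D#–F##–A#–C##–E#: a D# major ninth chord.
D# is the root of D# major ninth; root in the bass means root position.

D# major ninth, root position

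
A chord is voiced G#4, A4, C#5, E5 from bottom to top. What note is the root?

A

The distinct letter names are G#, A, C#, E. Arranged as a stack of thirds they read A–C#–E–G#, so A is the root (an A major seventh chord).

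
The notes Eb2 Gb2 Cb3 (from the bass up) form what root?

Eb, Gb, Cb are the tones of a Cb major triad (Cb–Eb–Gb), making Cb the root.

Cb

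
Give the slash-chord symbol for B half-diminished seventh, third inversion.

Third inversion of B half-diminished seventh has the seventh (A) in the bass. As a slash chord: Bø7/A.

Bø7/A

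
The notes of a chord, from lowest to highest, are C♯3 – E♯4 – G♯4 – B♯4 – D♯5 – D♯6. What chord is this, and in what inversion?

Reducing to letter names: C#, E#, G#, B#, D#. These stack in thirds as C#–E#–G#–B#–D# — a C# major ninth chord.
The lowest note is C#, the root of the chord, so this is root position.

C# major ninth, root position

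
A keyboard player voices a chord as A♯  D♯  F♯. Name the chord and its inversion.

D# minor, second inversion

The distinct note names are A#, D#, F#. Stacked in thirds they read D#–F#–A#, which is a minor triad on D#.
A# is the fifth of D# minor; fifth in the bass means second inversion (figured bass 6/4).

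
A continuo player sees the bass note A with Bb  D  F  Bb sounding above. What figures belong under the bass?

The notes A, Bb, D, F stack in thirds as Bb–D–F–A — a Bb major seventh chord. The bass A is the seventh, so this is third inversion: figured 4/2.

4/2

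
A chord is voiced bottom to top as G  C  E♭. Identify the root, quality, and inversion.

C minor, second inversion

Reducing to letter names: G, C, Eb. These stack in thirds as C–Eb–G — a C minor triad.
With the fifth (G) in the bass, the chord is in second inversion (figured bass 6/4).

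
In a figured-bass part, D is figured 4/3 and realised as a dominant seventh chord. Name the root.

The figures 4/3 mean the fifth of the chord is in the bass. If D is the fifth of a dominant seventh chord, the root is G (chord tones G–B–D–F).

G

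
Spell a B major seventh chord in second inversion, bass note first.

B major seventh is B–D#–F#–A#. Second inversion puts the fifth (F#) in the bass, with the remaining tones above: F#, A#, B, D#.

F#, A#, B, D#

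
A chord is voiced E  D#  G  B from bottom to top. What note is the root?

The distinct letter names are E, D#, G, B. Arranged as a stack of thirds they read E–G–B–D#, so E is the root (an E minor-major seventh chord).

E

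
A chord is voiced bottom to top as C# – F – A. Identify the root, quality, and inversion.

The pitch classes C#, F, A arrange in thirds as F–A–C#: an F augmented triad.
The lowest note is C#, the fifth of the chord, so this is second inversion (figured bass 6/4).

F augmented, second inversion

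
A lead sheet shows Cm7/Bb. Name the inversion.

Cm7/Bb means C minor seventh with Bb in the bass. Bb is the seventh of C minor seventh (C–Eb–G–Bb), so this is third inversion.

third inversion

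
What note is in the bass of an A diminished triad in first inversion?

C

A diminished is A–C–Eb. First inversion places the third in the bass: C.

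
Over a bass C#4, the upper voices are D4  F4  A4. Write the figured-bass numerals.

The notes C#, D, F, A stack in thirds as D–F–A–C# — a D minor-major seventh chord. The bass C# is the seventh, so this is third inversion: figured 4/2.

4/2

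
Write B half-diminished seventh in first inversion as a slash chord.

First inversion of B half-diminished seventh has the third (D) in the bass. As a slash chord: Bø7/D.

Bø7/D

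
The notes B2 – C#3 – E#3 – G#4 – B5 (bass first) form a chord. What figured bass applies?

4/2

The notes B, C#, E#, G# stack in thirds as C#–E#–G#–B — a C# dominant seventh chord. The bass B is the seventh, so this is third inversion: figured 4/2.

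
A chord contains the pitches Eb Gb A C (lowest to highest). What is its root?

A

Reordering Eb, Gb, A, C into stacked thirds gives A–C–Eb–Gb; the bottom of that stack, A, is the root.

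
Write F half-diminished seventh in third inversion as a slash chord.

Fø7/Eb

Third inversion of F half-diminished seventh has the seventh (Eb) in the bass. As a slash chord: Fø7/Eb.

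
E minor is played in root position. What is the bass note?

E

The root of E minor (E–G–B) is E; that is the bass in root position.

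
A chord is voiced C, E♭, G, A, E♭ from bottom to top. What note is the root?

C, Eb, G, A are the tones of an A half-diminished seventh chord (A–C–Eb–G), making A the root.

A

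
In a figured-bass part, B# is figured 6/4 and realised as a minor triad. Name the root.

The figures 6/4 mean the fifth of the chord is in the bass. If B# is the fifth of a minor triad, the root is E# (chord tones E#–G#–B#).

E#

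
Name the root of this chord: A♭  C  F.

F

The distinct letter names are Ab, C, F. Arranged as a stack of thirds they read F–Ab–C, so F is the root (an F minor triad).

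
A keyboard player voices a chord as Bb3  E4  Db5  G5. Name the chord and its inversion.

E diminished seventh, second inversion

The pitch classes Bb, E, Db, G arrange in thirds as E–G–Bb–Db: an E diminished seventh chord.
The lowest note is Bb, the fifth of the chord, so this is second inversion (figured bass 4/3).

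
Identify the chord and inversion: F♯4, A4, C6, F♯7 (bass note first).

The distinct note names are F#, A, C. Stacked in thirds they read F#–A–C, which is a diminished triad on F#.
The lowest note is F#, the root of the chord, so this is root position (figured bass 5/3).

F# diminished, root position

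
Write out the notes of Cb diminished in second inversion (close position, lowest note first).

Gbb, Cb, Ebb

Cb diminished is Cb–Ebb–Gbb. Second inversion puts the fifth (Gbb) in the bass, with the remaining tones above: Gbb, Cb, Ebb.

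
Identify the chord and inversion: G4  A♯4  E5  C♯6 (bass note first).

A# diminished seventh, third inversion

Reducing to letter names: G, A#, E, C#. These stack in thirds as A#–C#–E–G — an A# diminished seventh chord.
G is the seventh of A# diminished seventh; seventh in the bass means third inversion (figured bass 4/2).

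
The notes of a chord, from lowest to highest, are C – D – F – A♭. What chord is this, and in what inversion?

Reducing to letter names: C, D, F, Ab. These stack in thirds as D–F–Ab–C — a D half-diminished seventh chord.
C is the seventh of D half-diminished seventh; seventh in the bass means third inversion (figured bass 4/2).

D half-diminished seventh, third inversion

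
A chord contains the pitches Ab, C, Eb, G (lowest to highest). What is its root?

Ab

Reordering Ab, C, Eb, G into stacked thirds gives Ab–C–Eb–G; the bottom of that stack, Ab, is the root.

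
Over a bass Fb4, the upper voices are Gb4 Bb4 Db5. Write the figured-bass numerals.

The notes Fb, Gb, Bb, Db stack in thirds as Gb–Bb–Db–Fb — a Gb dominant seventh chord. The bass Fb is the seventh, so this is third inversion: figured 4/2.

4/2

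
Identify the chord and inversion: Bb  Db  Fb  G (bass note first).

G diminished seventh, first inversion

The pitch classes Bb, Db, Fb, G arrange in thirds as G–Bb–Db–Fb: a G diminished seventh chord.
With the third (Bb) in the bass, the chord is in first inversion (figured bass 6/5).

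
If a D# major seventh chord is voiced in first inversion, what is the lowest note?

F##

D# major seventh is D#–F##–A#–C##. First inversion places the third in the bass: F##.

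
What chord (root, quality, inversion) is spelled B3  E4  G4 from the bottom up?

E minor, second inversion

The pitch classes B, E, G arrange in thirds as E–G–B: an E minor triad.
The lowest note is B, the fifth of the chord, so this is second inversion (figured bass 6/4).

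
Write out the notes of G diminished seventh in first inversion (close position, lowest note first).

Bb, Db, Fb, G

G diminished seventh is G–Bb–Db–Fb. First inversion puts the third (Bb) in the bass, with the remaining tones above: Bb, Db, Fb, G.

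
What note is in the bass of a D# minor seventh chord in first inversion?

In first inversion the third is lowest. For D# minor seventh (D#–F#–A#–C#) that is F#.

F#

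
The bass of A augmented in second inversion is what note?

In second inversion the fifth is lowest. For A augmented (A–C#–E#) that is E#.

E#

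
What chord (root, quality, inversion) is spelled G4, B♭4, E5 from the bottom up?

E diminished, first inversion

The pitch classes G, Bb, E arrange in thirds as E–G–Bb: an E diminished triad.
With the third (G) in the bass, the chord is in first inversion (figured bass 6).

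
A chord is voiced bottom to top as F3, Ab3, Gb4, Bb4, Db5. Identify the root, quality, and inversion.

Gb major ninth, third inversion

The pitch classes F, Ab, Gb, Bb, Db arrange in thirds as Gb–Bb–Db–F–Ab: a Gb major ninth chord.
F is the seventh of Gb major ninth; seventh in the bass means third inversion.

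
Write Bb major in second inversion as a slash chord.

Second inversion of Bb major has the fifth (F) in the bass. As a slash chord: BbM/F.

BbM/F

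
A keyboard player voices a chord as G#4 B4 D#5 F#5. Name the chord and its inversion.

G# minor seventh, root position

Reducing to letter names: G#, B, D#, F#. These stack in thirds as G#–B–D#–F# — a G# minor seventh chord.
With the root (G#) in the bass, the chord is in root position (figured bass 7).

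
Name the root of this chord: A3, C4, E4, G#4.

A

The distinct letter names are A, C, E, G#. Arranged as a stack of thirds they read A–C–E–G#, so A is the root (an A minor-major seventh chord).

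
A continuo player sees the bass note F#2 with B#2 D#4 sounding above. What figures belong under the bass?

The notes F#, B#, D# stack in thirds as B#–D#–F# — a B# diminished triad. The bass F# is the fifth, so this is second inversion: figured 6/4.

6/4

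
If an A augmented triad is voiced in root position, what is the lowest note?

A

The root of A augmented (A–C#–E#) is A; that is the bass in root position.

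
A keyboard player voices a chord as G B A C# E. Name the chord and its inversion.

Reducing to letter names: G, B, A, C#, E. These stack in thirds as A–C#–E–G–B — an A dominant ninth chord.
The lowest note is G, the seventh of the chord, so this is third inversion.

A dominant ninth, third inversion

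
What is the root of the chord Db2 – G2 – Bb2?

G

The distinct letter names are Db, G, Bb. Arranged as a stack of thirds they read G–Bb–Db, so G is the root (a G diminished triad).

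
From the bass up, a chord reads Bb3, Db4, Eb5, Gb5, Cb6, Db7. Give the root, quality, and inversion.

Cb major ninth, third inversion

Reducing to letter names: Bb, Db, Eb, Gb, Cb. These stack in thirds as Cb–Eb–Gb–Bb–Db — a Cb major ninth chord.
The lowest note is Bb, the seventh of the chord, so this is third inversion.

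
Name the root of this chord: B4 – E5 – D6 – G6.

E

Reordering B, E, D, G into stacked thirds gives E–G–B–D; the bottom of that stack, E, is the root.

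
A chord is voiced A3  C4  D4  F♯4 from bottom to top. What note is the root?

Reordering A, C, D, F# into stacked thirds gives D–F#–A–C; the bottom of that stack, D, is the root.

D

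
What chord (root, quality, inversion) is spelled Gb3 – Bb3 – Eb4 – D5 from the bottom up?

Reducing to letter names: Gb, Bb, Eb, D. These stack in thirds as Eb–Gb–Bb–D — an Eb minor-major seventh chord.
Gb is the third of Eb minor-major seventh; third in the bass means first inversion (figured bass 6/5).

Eb minor-major seventh, first inversion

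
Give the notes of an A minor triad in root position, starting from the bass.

Spelling A minor: A–C–E. In root position the root is bass, giving A, C, E from the bottom.

A, C, E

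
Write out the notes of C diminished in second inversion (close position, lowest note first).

Spelling C diminished: C–Eb–Gb. In second inversion the fifth is bass, giving Gb, C, Eb from the bottom.

Gb, C, Eb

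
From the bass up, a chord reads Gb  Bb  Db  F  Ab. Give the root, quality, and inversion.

Reducing to letter names: Gb, Bb, Db, F, Ab. These stack in thirds as Gb–Bb–Db–F–Ab — a Gb major ninth chord.
Gb is the root of Gb major ninth; root in the bass means root position.

Gb major ninth, root position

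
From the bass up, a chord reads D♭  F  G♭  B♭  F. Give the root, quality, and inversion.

The pitch classes Db, F, Gb, Bb arrange in thirds as Gb–Bb–Db–F: a Gb major seventh chord.
Db is the fifth of Gb major seventh; fifth in the bass means second inversion (figured bass 4/3).

Gb major seventh, second inversion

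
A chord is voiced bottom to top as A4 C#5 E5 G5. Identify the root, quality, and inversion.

The distinct note names are A, C#, E, G. Stacked in thirds they read A–C#–E–G, which is a dominant seventh chord on A.
The lowest note is A, the root of the chord, so this is root position (figured bass 7).

A dominant seventh, root position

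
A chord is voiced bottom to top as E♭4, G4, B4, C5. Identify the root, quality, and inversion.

C minor-major seventh, first inversion

The pitch classes Eb, G, B, C arrange in thirds as C–Eb–G–B: a C minor-major seventh chord.
The lowest note is Eb, the third of the chord, so this is first inversion (figured bass 6/5).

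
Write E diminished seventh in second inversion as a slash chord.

Edim7/Bb

Second inversion of E diminished seventh has the fifth (Bb) in the bass. As a slash chord: Edim7/Bb.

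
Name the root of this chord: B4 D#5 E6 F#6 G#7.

The distinct letter names are B, D#, E, F#, G#. Arranged as a stack of thirds they read E–G#–B–D#–F#, so E is the root (an E major ninth chord).

E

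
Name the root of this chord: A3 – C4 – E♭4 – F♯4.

F#

Reordering A, C, Eb, F# into stacked thirds gives F#–A–C–Eb; the bottom of that stack, F#, is the root.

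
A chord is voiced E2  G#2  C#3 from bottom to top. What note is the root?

C#

The distinct letter names are E, G#, C#. Arranged as a stack of thirds they read C#–E–G#, so C# is the root (a C# minor triad).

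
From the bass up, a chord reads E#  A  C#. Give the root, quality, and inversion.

A augmented, second inversion

The pitch classes E#, A, C# arrange in thirds as A–C#–E#: an A augmented triad.
E# is the fifth of A augmented; fifth in the bass means second inversion (figured bass 6/4).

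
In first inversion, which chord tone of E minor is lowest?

G

In first inversion the third is lowest. For E minor (E–G–B) that is G.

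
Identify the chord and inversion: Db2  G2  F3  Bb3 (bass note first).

The pitch classes Db, G, F, Bb arrange in thirds as G–Bb–Db–F: a G half-diminished seventh chord.
With the fifth (Db) in the bass, the chord is in second inversion (figured bass 4/3).

G half-diminished seventh, second inversion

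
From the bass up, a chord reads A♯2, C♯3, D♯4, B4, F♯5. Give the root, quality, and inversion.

B major ninth, third inversion

The pitch classes A#, C#, D#, B, F# arrange in thirds as B–D#–F#–A#–C#: a B major ninth chord.
A# is the seventh of B major ninth; seventh in the bass means third inversion.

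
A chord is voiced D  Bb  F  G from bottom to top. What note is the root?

D, Bb, F, G are the tones of a G minor seventh chord (G–Bb–D–F), making G the root.

G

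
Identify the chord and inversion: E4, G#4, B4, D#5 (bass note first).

E major seventh, root position

The pitch classes E, G#, B, D# arrange in thirds as E–G#–B–D#: an E major seventh chord.
E is the root of E major seventh; root in the bass means root position (figured bass 7).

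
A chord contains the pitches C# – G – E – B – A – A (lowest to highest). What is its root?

A

C#, G, E, B, A are the tones of an A dominant ninth chord (A–C#–E–G–B), making A the root.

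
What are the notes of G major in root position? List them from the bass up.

G, B, D

Spelling G major: G–B–D. In root position the root is bass, giving G, B, D from the bottom.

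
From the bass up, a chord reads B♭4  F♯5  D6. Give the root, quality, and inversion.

The pitch classes Bb, F#, D arrange in thirds as Bb–D–F#: a Bb augmented triad.
Bb is the root of Bb augmented; root in the bass means root position (figured bass 5/3).

Bb augmented, root position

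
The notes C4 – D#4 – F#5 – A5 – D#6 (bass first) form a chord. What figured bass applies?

The notes C, D#, F#, A stack in thirds as D#–F#–A–C — a D# diminished seventh chord. The bass C is the seventh, so this is third inversion: figured 4/2.

4/2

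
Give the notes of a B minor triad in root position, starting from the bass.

Spelling B minor: B–D–F#. In root position the root is bass, giving B, D, F# from the bottom.

B, D, F#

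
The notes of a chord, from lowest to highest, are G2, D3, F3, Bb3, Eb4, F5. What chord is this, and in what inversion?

Eb major ninth, first inversion

The pitch classes G, D, F, Bb, Eb arrange in thirds as Eb–G–Bb–D–F: an Eb major ninth chord.
With the third (G) in the bass, the chord is in first inversion.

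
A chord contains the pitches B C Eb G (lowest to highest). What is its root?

C

Reordering B, C, Eb, G into stacked thirds gives C–Eb–G–B; the bottom of that stack, C, is the root.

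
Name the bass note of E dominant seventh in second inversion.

B

The fifth of E dominant seventh (E–G#–B–D) is B; that is the bass in second inversion.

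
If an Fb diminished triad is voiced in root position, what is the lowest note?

The root of Fb diminished (Fb–Abb–Cbb) is Fb; that is the bass in root position.

Fb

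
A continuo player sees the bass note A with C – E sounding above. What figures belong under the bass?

The notes A, C, E stack in thirds as A–C–E — an A minor triad. The bass A is the root, so this is root position: figured 5/3.

5/3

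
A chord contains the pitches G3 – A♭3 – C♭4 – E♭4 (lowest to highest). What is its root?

Reordering G, Ab, Cb, Eb into stacked thirds gives Ab–Cb–Eb–G; the bottom of that stack, Ab, is the root.

Ab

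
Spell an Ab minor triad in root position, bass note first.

Ab, Cb, Eb

Ab minor is Ab–Cb–Eb. Root position puts the root (Ab) in the bass, with the remaining tones above: Ab, Cb, Eb.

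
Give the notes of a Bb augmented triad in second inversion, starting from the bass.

F#, Bb, D

The chord tones are Bb–D–F#. With the fifth (F#) lowest for second inversion: F#, Bb, D.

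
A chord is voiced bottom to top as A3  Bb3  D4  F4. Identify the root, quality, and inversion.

The distinct note names are A, Bb, D, F. Stacked in thirds they read Bb–D–F–A, which is a major seventh chord on Bb.
The lowest note is A, the seventh of the chord, so this is third inversion (figured bass 4/2).

Bb major seventh, third inversion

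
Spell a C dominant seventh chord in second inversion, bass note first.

Spelling C dominant seventh: C–E–G–Bb. In second inversion the fifth is bass, giving G, Bb, C, E from the bottom.

G, Bb, C, E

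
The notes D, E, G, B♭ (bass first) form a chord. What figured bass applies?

4/2

The notes D, E, G, Bb stack in thirds as E–G–Bb–D — an E half-diminished seventh chord. The bass D is the seventh, so this is third inversion: figured 4/2.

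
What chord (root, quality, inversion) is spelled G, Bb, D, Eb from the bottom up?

Eb major seventh, first inversion

The distinct note names are G, Bb, D, Eb. Stacked in thirds they read Eb–G–Bb–D, which is a major seventh chord on Eb.
The lowest note is G, the third of the chord, so this is first inversion (figured bass 6/5).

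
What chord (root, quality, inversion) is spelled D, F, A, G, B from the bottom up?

G dominant ninth, second inversion

Reducing to letter names: D, F, A, G, B. These stack in thirds as G–B–D–F–A — a G dominant ninth chord.
The lowest note is D, the fifth of the chord, so this is second inversion.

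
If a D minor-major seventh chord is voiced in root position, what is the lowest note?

D

D minor-major seventh is D–F–A–C#. Root position places the root in the bass: D.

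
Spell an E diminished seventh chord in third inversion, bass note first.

Db, E, G, Bb

E diminished seventh is E–G–Bb–Db. Third inversion puts the seventh (Db) in the bass, with the remaining tones above: Db, E, G, Bb.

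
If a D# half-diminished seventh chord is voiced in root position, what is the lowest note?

The root of D# half-diminished seventh (D#–F#–A–C#) is D#; that is the bass in root position.

D#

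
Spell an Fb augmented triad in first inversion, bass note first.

Spelling Fb augmented: Fb–Ab–C. In first inversion the third is bass, giving Ab, C, Fb from the bottom.

Ab, C, Fb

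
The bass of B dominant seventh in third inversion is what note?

A

In third inversion the seventh is lowest. For B dominant seventh (B–D#–F#–A) that is A.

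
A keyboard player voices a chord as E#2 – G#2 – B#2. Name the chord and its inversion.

E# minor, root position

The pitch classes E#, G#, B# arrange in thirds as E#–G#–B#: an E# minor triad.
The lowest note is E#, the root of the chord, so this is root position (figured bass 5/3).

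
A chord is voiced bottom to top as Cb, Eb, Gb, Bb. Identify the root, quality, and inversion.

The distinct note names are Cb, Eb, Gb, Bb. Stacked in thirds they read Cb–Eb–Gb–Bb, which is a major seventh chord on Cb.
Cb is the root of Cb major seventh; root in the bass means root position (figured bass 7).

Cb major seventh, root position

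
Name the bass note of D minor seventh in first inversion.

D minor seventh is D–F–A–C. First inversion places the third in the bass: F.

F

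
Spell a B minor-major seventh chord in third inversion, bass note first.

A#, B, D, F#

Spelling B minor-major seventh: B–D–F#–A#. In third inversion the seventh is bass, giving A#, B, D, F# from the bottom.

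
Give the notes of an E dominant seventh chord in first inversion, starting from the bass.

G#, B, D, E

Spelling E dominant seventh: E–G#–B–D. In first inversion the third is bass, giving G#, B, D, E from the bottom.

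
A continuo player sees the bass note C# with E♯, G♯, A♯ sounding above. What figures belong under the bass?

The notes C#, E#, G#, A# stack in thirds as A#–C#–E#–G# — an A# minor seventh chord. The bass C# is the third, so this is first inversion: figured 6/5.

6/5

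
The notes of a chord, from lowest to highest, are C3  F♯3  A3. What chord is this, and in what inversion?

F# diminished, second inversion

Reducing to letter names: C, F#, A. These stack in thirds as F#–A–C — an F# diminished triad.
The lowest note is C, the fifth of the chord, so this is second inversion (figured bass 6/4).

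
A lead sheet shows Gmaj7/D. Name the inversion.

second inversion

Gmaj7/D means G major seventh with D in the bass. D is the fifth of G major seventh (G–B–D–F#), so this is second inversion.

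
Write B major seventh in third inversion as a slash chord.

Bmaj7/A#

Third inversion of B major seventh has the seventh (A#) in the bass. As a slash chord: Bmaj7/A#.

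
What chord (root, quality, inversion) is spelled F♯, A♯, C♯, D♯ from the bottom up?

D# minor seventh, first inversion

Reducing to letter names: F#, A#, C#, D#. These stack in thirds as D#–F#–A#–C# — a D# minor seventh chord.
With the third (F#) in the bass, the chord is in first inversion (figured bass 6/5).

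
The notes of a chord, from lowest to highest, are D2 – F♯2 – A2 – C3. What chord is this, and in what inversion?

Reducing to letter names: D, F#, A, C. These stack in thirds as D–F#–A–C — a D dominant seventh chord.
D is the root of D dominant seventh; root in the bass means root position (figured bass 7).

D dominant seventh, root position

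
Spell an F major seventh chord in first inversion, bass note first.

A, C, E, F

Spelling F major seventh: F–A–C–E. In first inversion the third is bass, giving A, C, E, F from the bottom.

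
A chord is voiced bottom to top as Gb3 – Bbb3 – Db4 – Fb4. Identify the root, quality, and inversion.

Gb minor seventh, root position

The pitch classes Gb, Bbb, Db, Fb arrange in thirds as Gb–Bbb–Db–Fb: a Gb minor seventh chord.
Gb is the root of Gb minor seventh; root in the bass means root position (figured bass 7).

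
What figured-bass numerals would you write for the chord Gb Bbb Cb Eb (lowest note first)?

The notes Gb, Bbb, Cb, Eb stack in thirds as Cb–Eb–Gb–Bbb — a Cb dominant seventh chord. The bass Gb is the fifth, so this is second inversion: figured 4/3.

4/3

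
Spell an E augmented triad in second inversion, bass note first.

Spelling E augmented: E–G#–B#. In second inversion the fifth is bass, giving B#, E, G# from the bottom.

B#, E, G#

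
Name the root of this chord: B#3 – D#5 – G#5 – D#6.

The distinct letter names are B#, D#, G#. Arranged as a stack of thirds they read G#–B#–D#, so G# is the root (a G# major triad).

G#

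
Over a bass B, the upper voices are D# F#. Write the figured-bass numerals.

5/3

The notes B, D#, F# stack in thirds as B–D#–F# — a B major triad. The bass B is the root, so this is root position: figured 5/3.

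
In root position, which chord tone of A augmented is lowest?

A

The root of A augmented (A–C#–E#) is A; that is the bass in root position.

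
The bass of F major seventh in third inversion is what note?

E

The seventh of F major seventh (F–A–C–E) is E; that is the bass in third inversion.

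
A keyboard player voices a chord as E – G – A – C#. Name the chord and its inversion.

A dominant seventh, second inversion

The pitch classes E, G, A, C# arrange in thirds as A–C#–E–G: an A dominant seventh chord.
With the fifth (E) in the bass, the chord is in second inversion (figured bass 4/3).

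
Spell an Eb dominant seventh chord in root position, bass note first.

The chord tones are Eb–G–Bb–Db. With the root (Eb) lowest for root position: Eb, G, Bb, Db.

Eb, G, Bb, Db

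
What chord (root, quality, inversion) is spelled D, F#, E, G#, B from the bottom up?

E dominant ninth, third inversion

The pitch classes D, F#, E, G#, B arrange in thirds as E–G#–B–D–F#: an E dominant ninth chord.
With the seventh (D) in the bass, the chord is in third inversion.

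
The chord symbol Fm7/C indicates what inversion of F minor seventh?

second inversion

Fm7/C means F minor seventh with C in the bass. C is the fifth of F minor seventh (F–Ab–C–Eb), so this is second inversion.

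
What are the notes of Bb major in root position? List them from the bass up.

Bb, D, F

The chord tones are Bb–D–F. With the root (Bb) lowest for root position: Bb, D, F.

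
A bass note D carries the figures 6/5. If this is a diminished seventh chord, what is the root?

B

The figures 6/5 mean the third of the chord is in the bass. If D is the third of a diminished seventh chord, the root is B (chord tones B–D–F–Ab).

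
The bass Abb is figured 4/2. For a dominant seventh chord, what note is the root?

The figures 4/2 mean the seventh of the chord is in the bass. If Abb is the seventh of a dominant seventh chord, the root is Bbb (chord tones Bbb–Db–Fb–Abb).

Bbb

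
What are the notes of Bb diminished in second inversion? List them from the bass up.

Spelling Bb diminished: Bb–Db–Fb. In second inversion the fifth is bass, giving Fb, Bb, Db from the bottom.

Fb, Bb, Db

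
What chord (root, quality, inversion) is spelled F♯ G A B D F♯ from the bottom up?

Reducing to letter names: F#, G, A, B, D. These stack in thirds as G–B–D–F#–A — a G major ninth chord.
With the seventh (F#) in the bass, the chord is in third inversion.

G major ninth, third inversion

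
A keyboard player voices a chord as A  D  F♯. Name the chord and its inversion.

D major, second inversion

The distinct note names are A, D, F#. Stacked in thirds they read D–F#–A, which is a major triad on D.
The lowest note is A, the fifth of the chord, so this is second inversion (figured bass 6/4).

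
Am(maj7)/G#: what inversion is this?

third inversion

Am(maj7)/G# means A minor-major seventh with G# in the bass. G# is the seventh of A minor-major seventh (A–C–E–G#), so this is third inversion.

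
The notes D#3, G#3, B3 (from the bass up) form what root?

The distinct letter names are D#, G#, B. Arranged as a stack of thirds they read G#–B–D#, so G# is the root (a G# minor triad).

G#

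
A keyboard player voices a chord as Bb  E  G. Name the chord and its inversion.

The distinct note names are Bb, E, G. Stacked in thirds they read E–G–Bb, which is a diminished triad on E.
Bb is the fifth of E diminished; fifth in the bass means second inversion (figured bass 6/4).

E diminished, second inversion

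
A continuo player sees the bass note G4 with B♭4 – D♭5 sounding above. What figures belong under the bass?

5/3

The notes G, Bb, Db stack in thirds as G–Bb–Db — a G diminished triad. The bass G is the root, so this is root position: figured 5/3.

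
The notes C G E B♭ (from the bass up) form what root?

C

The distinct letter names are C, G, E, Bb. Arranged as a stack of thirds they read C–E–G–Bb, so C is the root (a C dominant seventh chord).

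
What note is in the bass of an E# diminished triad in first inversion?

G#

E# diminished is E#–G#–B. First inversion places the third in the bass: G#.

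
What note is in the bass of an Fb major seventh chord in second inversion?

In second inversion the fifth is lowest. For Fb major seventh (Fb–Ab–Cb–Eb) that is Cb.

Cb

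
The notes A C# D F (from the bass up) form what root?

The distinct letter names are A, C#, D, F. Arranged as a stack of thirds they read D–F–A–C#, so D is the root (a D minor-major seventh chord).

D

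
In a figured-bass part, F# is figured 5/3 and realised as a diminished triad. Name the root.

The figures 5/3 mean the root of the chord is in the bass. If F# is the root of a diminished triad, the root is F# (chord tones F#–A–C).

F#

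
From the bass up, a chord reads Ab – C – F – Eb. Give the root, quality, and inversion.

The distinct note names are Ab, C, F, Eb. Stacked in thirds they read F–Ab–C–Eb, which is a minor seventh chord on F.
The lowest note is Ab, the third of the chord, so this is first inversion (figured bass 6/5).

F minor seventh, first inversion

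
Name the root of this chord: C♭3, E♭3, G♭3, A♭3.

Ab

The distinct letter names are Cb, Eb, Gb, Ab. Arranged as a stack of thirds they read Ab–Cb–Eb–Gb, so Ab is the root (an Ab minor seventh chord).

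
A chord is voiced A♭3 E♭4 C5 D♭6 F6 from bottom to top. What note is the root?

Ab, Eb, C, Db, F are the tones of a Db major ninth chord (Db–F–Ab–C–Eb), making Db the root.

Db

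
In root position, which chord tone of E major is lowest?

E major is E–G#–B. Root position places the root in the bass: E.

E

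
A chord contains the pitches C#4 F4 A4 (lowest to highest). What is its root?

F

Reordering C#, F, A into stacked thirds gives F–A–C#; the bottom of that stack, F, is the root.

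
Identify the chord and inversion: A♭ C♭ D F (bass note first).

The pitch classes Ab, Cb, D, F arrange in thirds as D–F–Ab–Cb: a D diminished seventh chord.
Ab is the fifth of D diminished seventh; fifth in the bass means second inversion (figured bass 4/3).

D diminished seventh, second inversion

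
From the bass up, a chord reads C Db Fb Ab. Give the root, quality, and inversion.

Db minor-major seventh, third inversion

The pitch classes C, Db, Fb, Ab arrange in thirds as Db–Fb–Ab–C: a Db minor-major seventh chord.
With the seventh (C) in the bass, the chord is in third inversion (figured bass 4/2).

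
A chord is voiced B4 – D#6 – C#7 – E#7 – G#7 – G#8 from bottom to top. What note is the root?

C#

The distinct letter names are B, D#, C#, E#, G#. Arranged as a stack of thirds they read C#–E#–G#–B–D#, so C# is the root (a C# dominant ninth chord).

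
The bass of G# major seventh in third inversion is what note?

F##

In third inversion the seventh is lowest. For G# major seventh (G#–B#–D#–F##) that is F##.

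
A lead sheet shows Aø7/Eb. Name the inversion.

Aø7/Eb means A half-diminished seventh with Eb in the bass. Eb is the fifth of A half-diminished seventh (A–C–Eb–G), so this is second inversion.

second inversion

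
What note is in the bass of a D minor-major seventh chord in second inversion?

A

The fifth of D minor-major seventh (D–F–A–C#) is A; that is the bass in second inversion.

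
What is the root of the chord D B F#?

D, B, F# are the tones of a B minor triad (B–D–F#), making B the root.

B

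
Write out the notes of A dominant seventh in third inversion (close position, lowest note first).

A dominant seventh is A–C#–E–G. Third inversion puts the seventh (G) in the bass, with the remaining tones above: G, A, C#, E.

G, A, C#, E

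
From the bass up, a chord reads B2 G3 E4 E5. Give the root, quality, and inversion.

E minor, second inversion

Reducing to letter names: B, G, E. These stack in thirds as E–G–B — an E minor triad.
The lowest note is B, the fifth of the chord, so this is second inversion (figured bass 6/4).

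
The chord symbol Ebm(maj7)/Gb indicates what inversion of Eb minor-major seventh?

first inversion

Ebm(maj7)/Gb means Eb minor-major seventh with Gb in the bass. Gb is the third of Eb minor-major seventh (Eb–Gb–Bb–D), so this is first inversion.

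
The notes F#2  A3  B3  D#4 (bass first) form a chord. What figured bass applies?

4/3

The notes F#, A, B, D# stack in thirds as B–D#–F#–A — a B dominant seventh chord. The bass F# is the fifth, so this is second inversion: figured 4/3.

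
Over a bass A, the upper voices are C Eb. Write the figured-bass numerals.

5/3

The notes A, C, Eb stack in thirds as A–C–Eb — an A diminished triad. The bass A is the root, so this is root position: figured 5/3.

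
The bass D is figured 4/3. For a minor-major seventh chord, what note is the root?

The figures 4/3 mean the fifth of the chord is in the bass. If D is the fifth of a minor-major seventh chord, the root is G (chord tones G–Bb–D–F#).

G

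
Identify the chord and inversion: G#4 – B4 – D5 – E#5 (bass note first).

E# diminished seventh, first inversion

Reducing to letter names: G#, B, D, E#. These stack in thirds as E#–G#–B–D — an E# diminished seventh chord.
The lowest note is G#, the third of the chord, so this is first inversion (figured bass 6/5).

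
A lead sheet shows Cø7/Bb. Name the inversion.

third inversion

Cø7/Bb means C half-diminished seventh with Bb in the bass. Bb is the seventh of C half-diminished seventh (C–Eb–Gb–Bb), so this is third inversion.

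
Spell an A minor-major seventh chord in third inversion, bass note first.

Spelling A minor-major seventh: A–C–E–G#. In third inversion the seventh is bass, giving G#, A, C, E from the bottom.

G#, A, C, E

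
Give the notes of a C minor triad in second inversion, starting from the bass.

The chord tones are C–Eb–G. With the fifth (G) lowest for second inversion: G, C, Eb.

G, C, Eb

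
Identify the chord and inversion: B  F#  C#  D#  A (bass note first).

B dominant ninth, root position

The distinct note names are B, F#, C#, D#, A. Stacked in thirds they read B–D#–F#–A–C#, which is a dominant ninth chord on B.
With the root (B) in the bass, the chord is in root position.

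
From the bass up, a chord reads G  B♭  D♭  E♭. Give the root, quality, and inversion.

The distinct note names are G, Bb, Db, Eb. Stacked in thirds they read Eb–G–Bb–Db, which is a dominant seventh chord on Eb.
G is the third of Eb dominant seventh; third in the bass means first inversion (figured bass 6/5).

Eb dominant seventh, first inversion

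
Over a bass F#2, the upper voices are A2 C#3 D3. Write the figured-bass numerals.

6/5

The notes F#, A, C#, D stack in thirds as D–F#–A–C# — a D major seventh chord. The bass F# is the third, so this is first inversion: figured 6/5.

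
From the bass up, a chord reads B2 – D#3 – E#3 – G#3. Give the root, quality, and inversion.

The pitch classes B, D#, E#, G# arrange in thirds as E#–G#–B–D#: an E# half-diminished seventh chord.
The lowest note is B, the fifth of the chord, so this is second inversion (figured bass 4/3).

E# half-diminished seventh, second inversion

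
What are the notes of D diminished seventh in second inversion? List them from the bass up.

Spelling D diminished seventh: D–F–Ab–Cb. In second inversion the fifth is bass, giving Ab, Cb, D, F from the bottom.

Ab, Cb, D, F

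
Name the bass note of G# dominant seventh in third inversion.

F#

The seventh of G# dominant seventh (G#–B#–D#–F#) is F#; that is the bass in third inversion.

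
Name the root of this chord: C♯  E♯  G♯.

The distinct letter names are C#, E#, G#. Arranged as a stack of thirds they read C#–E#–G#, so C# is the root (a C# major triad).

C#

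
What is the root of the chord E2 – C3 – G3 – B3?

The distinct letter names are E, C, G, B. Arranged as a stack of thirds they read C–E–G–B, so C is the root (a C major seventh chord).

C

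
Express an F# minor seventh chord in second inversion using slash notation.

F#m7/C#

Second inversion of F# minor seventh has the fifth (C#) in the bass. As a slash chord: F#m7/C#.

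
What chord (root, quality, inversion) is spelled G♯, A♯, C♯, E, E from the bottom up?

A# half-diminished seventh, third inversion

The distinct note names are G#, A#, C#, E. Stacked in thirds they read A#–C#–E–G#, which is a half-diminished seventh chord on A#.
With the seventh (G#) in the bass, the chord is in third inversion (figured bass 4/2).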